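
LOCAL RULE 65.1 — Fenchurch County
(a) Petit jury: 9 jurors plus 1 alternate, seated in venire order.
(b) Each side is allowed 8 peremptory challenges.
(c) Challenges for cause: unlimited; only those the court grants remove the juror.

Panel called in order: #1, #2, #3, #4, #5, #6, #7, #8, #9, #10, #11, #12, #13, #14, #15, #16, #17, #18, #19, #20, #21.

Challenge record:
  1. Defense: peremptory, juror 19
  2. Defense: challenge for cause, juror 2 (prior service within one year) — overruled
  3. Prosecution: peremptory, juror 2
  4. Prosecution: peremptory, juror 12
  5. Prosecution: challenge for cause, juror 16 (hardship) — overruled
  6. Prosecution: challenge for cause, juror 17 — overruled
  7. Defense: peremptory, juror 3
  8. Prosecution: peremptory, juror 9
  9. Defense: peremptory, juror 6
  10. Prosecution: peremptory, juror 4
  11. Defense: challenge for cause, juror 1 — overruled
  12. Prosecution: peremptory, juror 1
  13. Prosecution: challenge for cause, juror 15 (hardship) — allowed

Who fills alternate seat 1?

Removed: #1, #2, #3, #4, #6, #9, #12, #15, #19. (#16, #17 stay — for-cause denied.)
Filling seats in venire order through position 10: #5, #7, #8, #10, #11, #13, #14, #16, #17, #18.
So alternate 1 is #18.

18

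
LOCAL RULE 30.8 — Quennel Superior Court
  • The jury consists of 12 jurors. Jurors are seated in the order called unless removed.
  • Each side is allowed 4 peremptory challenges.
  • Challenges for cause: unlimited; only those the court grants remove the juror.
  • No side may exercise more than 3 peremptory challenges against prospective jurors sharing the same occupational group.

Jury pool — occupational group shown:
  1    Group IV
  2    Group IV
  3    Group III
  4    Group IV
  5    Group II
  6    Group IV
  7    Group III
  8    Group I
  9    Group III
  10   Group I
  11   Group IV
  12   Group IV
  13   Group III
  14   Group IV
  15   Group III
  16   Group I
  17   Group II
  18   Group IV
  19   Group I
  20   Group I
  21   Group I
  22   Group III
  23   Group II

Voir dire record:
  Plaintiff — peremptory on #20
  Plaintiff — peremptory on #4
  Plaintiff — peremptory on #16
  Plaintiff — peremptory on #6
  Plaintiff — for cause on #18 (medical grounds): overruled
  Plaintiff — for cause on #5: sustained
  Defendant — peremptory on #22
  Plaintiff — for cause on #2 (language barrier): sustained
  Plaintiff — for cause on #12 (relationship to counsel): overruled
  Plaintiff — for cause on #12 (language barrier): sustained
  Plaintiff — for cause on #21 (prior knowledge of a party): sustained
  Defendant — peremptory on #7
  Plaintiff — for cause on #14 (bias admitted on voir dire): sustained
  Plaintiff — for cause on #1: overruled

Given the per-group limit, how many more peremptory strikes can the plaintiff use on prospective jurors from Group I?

0

Plaintiff peremptories so far: #20, #4, #16, #6 — 4 of 4 used, 0 left overall.
Against Group I: #20, #16 — 2 used; per-group cap 3 leaves 1.
Binding limit: min(0, 1) = 0.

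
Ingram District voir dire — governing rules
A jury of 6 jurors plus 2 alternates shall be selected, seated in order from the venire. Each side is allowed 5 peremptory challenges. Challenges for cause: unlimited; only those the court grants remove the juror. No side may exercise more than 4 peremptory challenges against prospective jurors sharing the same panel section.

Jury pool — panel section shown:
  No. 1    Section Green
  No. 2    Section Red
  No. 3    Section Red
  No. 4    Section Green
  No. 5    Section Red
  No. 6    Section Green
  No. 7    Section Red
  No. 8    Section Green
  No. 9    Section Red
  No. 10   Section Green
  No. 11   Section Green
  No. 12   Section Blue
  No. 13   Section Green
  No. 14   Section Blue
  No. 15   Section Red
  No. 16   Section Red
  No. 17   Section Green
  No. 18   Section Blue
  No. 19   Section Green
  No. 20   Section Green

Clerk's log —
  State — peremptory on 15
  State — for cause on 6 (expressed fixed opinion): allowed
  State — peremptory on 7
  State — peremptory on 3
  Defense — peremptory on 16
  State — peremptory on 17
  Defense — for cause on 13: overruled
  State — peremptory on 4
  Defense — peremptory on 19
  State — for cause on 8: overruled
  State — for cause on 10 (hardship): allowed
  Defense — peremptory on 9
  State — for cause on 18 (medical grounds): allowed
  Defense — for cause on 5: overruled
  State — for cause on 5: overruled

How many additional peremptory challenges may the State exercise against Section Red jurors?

0

State peremptories so far: #15, #7, #3, #17, #4 — 5 of 5 used, 0 left overall.
Against Section Red: #15, #7, #3 — 3 used; per-section cap 4 leaves 1.
Binding limit: min(0, 1) = 0.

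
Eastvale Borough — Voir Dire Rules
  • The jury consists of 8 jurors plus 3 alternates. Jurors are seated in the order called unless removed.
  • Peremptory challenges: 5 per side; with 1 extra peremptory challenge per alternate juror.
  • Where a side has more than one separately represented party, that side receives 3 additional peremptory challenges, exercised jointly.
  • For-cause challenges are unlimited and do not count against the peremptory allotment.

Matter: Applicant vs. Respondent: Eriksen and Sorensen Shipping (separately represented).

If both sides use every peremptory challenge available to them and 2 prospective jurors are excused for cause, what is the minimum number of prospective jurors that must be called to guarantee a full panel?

32

Seats to fill: 8 + 3 alternates = 11.
Peremptories — Applicant: 5 + 1×3 = 8; Respondent: 5 + 1×3 + 3 = 11; total 19.
For-cause removals: 2.
Minimum venire: 11 + 19 + 2 = 32.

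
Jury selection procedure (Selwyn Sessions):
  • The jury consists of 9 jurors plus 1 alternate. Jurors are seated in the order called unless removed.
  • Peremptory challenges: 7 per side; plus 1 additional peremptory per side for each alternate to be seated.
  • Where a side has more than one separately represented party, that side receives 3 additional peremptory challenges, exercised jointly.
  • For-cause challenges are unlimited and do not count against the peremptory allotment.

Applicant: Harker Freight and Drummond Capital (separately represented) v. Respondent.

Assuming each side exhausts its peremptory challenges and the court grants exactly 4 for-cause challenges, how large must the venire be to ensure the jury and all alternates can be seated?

33

Seats to fill: 9 + 1 alternates = 10.
Peremptories — Applicant: 7 + 1×1 + 3 = 11; Respondent: 7 + 1×1 = 8; total 19.
For-cause removals: 4.
Minimum venire: 10 + 19 + 4 = 33.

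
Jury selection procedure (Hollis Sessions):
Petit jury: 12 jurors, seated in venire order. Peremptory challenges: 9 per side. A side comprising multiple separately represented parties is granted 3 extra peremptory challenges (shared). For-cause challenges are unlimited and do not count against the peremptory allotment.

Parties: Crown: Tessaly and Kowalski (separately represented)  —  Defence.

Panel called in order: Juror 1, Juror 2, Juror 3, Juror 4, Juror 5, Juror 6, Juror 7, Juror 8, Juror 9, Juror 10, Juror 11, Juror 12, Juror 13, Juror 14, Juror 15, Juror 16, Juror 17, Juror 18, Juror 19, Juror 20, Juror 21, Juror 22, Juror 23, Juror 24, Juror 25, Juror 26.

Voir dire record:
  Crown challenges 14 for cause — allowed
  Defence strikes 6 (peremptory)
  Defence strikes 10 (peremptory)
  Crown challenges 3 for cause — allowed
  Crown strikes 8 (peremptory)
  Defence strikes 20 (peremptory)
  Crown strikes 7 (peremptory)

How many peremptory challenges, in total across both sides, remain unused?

Crown allotment: 9 base + 3 multi-party = 12. Defence allotment: 9.
Crown peremptories used: #8, #7 — 2 (for-cause on #14, #3 don't count).
Defence peremptories used: #6, #10, #20 — 3.
Remaining: (12 − 2) + (9 − 3) = 16.

16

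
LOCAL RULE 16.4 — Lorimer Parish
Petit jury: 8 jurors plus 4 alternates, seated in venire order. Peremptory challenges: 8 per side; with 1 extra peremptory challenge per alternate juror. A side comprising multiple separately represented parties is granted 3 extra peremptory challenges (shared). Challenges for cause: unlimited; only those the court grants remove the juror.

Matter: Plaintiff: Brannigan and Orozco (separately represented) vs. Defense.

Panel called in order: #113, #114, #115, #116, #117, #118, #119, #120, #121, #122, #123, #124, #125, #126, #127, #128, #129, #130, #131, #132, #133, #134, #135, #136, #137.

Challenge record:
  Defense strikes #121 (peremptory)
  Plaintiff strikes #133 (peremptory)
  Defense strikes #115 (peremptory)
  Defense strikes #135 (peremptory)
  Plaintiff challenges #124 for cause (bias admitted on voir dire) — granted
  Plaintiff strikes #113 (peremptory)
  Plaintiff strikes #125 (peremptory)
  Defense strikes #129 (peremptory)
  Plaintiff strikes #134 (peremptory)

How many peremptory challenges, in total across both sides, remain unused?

Plaintiff allotment: 8 base + 1 × 4 alternates + 3 multi-party = 15. Defense allotment: 8 base + 1 × 4 alternates = 12.
Plaintiff peremptories used: #133, #113, #125, #134 — 4 (the for-cause on #124 doesn't count).
Defense peremptories used: #121, #115, #135, #129 — 4.
Remaining: (15 − 4) + (12 − 4) = 19.

19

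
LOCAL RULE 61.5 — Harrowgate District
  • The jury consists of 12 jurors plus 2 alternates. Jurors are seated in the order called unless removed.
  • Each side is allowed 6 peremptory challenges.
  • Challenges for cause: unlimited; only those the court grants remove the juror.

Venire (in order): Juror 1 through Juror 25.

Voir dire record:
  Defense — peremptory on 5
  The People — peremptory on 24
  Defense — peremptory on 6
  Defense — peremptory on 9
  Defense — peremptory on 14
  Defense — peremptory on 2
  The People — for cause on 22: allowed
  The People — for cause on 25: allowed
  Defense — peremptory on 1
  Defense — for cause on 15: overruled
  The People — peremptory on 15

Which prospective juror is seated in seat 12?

Removed: #1, #2, #5, #6, #9, #14, #15, #22, #24, #25.
Seating in order: seats 1–12 → #3, #4, #7, #8, #10, #11, #12, #13, #16, #17, #18, #19; alternates → #20, #21.
So seat 12 is #19.

19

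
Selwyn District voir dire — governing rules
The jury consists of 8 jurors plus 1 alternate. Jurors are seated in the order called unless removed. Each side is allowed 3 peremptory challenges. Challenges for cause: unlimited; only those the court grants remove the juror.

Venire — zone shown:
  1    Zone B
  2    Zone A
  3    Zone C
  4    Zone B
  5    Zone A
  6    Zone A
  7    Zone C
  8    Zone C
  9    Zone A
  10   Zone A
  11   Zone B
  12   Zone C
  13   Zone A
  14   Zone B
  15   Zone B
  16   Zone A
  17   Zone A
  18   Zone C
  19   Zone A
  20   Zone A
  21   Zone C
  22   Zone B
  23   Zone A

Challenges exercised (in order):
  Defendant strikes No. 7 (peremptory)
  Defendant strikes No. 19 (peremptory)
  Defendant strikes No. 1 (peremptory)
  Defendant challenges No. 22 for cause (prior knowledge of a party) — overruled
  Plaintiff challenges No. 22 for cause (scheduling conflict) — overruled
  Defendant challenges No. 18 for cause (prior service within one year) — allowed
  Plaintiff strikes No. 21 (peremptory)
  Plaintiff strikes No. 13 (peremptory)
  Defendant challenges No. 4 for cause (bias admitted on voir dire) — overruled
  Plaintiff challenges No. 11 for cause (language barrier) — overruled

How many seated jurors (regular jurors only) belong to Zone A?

Removed: #1, #7, #13, #18, #19, #21.
Seated jurors 1–8: #2, #3, #4, #5, #6, #8, #9, #10 (alternates #11 not counted).
Of those, in Zone A: #2, #5, #6, #9, #10 → 5.

5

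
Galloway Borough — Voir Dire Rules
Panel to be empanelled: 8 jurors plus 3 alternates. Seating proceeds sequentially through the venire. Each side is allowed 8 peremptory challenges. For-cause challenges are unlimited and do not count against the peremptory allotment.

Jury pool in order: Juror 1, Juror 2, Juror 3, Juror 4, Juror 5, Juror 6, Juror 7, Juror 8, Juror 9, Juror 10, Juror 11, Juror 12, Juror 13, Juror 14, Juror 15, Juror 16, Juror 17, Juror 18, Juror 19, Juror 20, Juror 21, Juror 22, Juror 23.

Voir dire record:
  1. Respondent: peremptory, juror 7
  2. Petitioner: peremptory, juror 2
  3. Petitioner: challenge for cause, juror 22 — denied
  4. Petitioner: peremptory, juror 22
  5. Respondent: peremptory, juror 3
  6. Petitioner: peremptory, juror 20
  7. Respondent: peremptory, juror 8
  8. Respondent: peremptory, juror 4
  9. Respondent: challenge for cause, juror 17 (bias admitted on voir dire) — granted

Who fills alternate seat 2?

15

Removed: #2, #3, #4, #7, #8, #17, #20, #22.
Seating in order: seats 1–8 → #1, #5, #6, #9, #10, #11, #12, #13; alternates → #14, #15, #16.
So alternate 2 is #15.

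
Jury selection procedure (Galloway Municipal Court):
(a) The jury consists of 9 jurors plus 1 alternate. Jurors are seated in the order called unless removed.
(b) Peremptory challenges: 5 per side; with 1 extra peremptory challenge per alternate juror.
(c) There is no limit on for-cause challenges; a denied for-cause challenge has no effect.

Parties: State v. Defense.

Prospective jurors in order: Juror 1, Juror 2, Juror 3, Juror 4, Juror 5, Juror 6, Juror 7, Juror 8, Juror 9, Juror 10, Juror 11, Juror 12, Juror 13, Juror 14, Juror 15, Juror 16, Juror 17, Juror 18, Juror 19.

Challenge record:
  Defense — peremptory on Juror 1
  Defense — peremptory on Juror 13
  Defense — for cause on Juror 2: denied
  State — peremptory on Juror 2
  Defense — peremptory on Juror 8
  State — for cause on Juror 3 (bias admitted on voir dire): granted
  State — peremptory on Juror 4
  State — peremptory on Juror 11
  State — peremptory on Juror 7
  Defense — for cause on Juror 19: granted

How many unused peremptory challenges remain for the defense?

3

Defense allotment: 5 base + 1 × 1 alternate = 6.
Defense peremptories used: #1, #13, #8 — 3 (for-cause on #2, #19 don't count).
Remaining: 6 − 3 = 3.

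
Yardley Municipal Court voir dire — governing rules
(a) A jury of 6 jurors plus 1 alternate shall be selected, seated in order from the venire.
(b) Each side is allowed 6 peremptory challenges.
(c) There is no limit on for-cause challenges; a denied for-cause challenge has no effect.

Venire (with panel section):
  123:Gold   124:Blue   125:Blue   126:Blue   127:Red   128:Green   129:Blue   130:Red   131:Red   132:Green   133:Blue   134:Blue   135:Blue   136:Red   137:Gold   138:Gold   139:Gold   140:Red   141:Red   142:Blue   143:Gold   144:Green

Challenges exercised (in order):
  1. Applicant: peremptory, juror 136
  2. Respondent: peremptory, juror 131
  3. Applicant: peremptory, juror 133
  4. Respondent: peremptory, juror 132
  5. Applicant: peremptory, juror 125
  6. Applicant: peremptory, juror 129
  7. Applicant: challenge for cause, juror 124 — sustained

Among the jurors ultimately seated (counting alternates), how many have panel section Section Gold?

1

Removed: #124, #125, #129, #131, #132, #133, #136.
Seated (7 incl. alternates): #123, #126, #127, #128, #130, #134, #135.
Of those, in Section Gold: #123 → 1.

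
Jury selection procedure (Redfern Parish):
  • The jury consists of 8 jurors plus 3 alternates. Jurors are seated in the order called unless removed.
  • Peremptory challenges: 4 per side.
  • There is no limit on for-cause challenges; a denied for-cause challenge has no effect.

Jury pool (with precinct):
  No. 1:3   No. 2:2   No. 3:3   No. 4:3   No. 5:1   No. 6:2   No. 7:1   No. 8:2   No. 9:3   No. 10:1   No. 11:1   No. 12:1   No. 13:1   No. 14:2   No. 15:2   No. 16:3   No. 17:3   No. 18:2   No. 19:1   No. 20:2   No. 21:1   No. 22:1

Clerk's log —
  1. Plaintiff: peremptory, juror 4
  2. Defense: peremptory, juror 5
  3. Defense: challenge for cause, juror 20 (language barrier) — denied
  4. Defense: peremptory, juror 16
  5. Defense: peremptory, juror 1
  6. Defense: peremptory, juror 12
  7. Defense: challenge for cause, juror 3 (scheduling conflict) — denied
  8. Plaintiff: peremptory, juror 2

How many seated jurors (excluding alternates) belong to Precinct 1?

4

Removed: #1, #2, #4, #5, #12, #16.
Seated jurors 1–8: #3, #6, #7, #8, #9, #10, #11, #13 (alternates #14, #15, #17 not counted).
Of those, in Precinct 1: #7, #10, #11, #13 → 4.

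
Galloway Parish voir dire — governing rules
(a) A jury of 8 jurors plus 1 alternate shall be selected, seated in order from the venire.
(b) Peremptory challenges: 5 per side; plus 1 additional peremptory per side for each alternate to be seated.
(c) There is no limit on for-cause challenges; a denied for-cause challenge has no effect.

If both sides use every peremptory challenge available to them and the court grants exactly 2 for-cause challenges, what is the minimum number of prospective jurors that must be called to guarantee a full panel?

Seats to fill: 8 + 1 alternates = 9.
Peremptories: 5 + 1×1 = 6 per side × 2 sides = 12.
For-cause removals: 2.
Minimum venire: 9 + 12 + 2 = 23.

23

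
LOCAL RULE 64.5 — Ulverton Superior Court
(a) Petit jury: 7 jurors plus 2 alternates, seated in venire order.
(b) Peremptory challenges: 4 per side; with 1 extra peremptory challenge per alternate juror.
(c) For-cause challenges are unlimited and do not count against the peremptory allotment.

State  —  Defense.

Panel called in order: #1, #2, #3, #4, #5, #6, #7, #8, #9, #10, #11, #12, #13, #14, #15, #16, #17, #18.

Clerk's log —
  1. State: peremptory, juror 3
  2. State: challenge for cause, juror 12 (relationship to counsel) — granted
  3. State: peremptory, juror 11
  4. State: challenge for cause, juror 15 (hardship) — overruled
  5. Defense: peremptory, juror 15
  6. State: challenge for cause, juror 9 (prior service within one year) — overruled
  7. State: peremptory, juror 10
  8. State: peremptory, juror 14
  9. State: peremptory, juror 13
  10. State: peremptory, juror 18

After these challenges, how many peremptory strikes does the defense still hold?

Defense allotment: 4 base + 1 × 2 alternates = 6.
Defense peremptories used: #15 — 1.
Remaining: 6 − 1 = 5.

5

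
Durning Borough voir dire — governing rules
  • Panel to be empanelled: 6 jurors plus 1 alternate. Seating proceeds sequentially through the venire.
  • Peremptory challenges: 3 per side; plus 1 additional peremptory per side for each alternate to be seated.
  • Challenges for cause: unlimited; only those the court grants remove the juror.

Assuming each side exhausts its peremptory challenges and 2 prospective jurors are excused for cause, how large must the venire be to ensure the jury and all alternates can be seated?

17

Seats to fill: 6 + 1 alternates = 7.
Peremptories: 3 + 1×1 = 4 per side × 2 sides = 8.
For-cause removals: 2.
Minimum venire: 7 + 8 + 2 = 17.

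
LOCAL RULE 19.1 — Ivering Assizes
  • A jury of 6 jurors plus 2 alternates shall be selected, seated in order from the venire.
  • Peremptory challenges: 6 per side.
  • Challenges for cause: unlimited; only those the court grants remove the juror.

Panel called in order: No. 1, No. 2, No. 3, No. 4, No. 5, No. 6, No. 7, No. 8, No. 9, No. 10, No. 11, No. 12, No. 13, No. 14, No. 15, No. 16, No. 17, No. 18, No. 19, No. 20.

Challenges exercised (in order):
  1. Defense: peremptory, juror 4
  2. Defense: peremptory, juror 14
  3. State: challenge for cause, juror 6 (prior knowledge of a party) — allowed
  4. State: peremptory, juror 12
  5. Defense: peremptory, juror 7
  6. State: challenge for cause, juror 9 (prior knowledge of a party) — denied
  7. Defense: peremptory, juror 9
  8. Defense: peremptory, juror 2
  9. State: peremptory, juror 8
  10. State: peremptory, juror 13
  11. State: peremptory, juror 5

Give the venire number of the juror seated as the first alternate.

17

Removed: #2, #4, #5, #6, #7, #8, #9, #12, #13, #14.
Filling seats in venire order through position 7: #1, #3, #10, #11, #15, #16, #17.
So alternate 1 is #17.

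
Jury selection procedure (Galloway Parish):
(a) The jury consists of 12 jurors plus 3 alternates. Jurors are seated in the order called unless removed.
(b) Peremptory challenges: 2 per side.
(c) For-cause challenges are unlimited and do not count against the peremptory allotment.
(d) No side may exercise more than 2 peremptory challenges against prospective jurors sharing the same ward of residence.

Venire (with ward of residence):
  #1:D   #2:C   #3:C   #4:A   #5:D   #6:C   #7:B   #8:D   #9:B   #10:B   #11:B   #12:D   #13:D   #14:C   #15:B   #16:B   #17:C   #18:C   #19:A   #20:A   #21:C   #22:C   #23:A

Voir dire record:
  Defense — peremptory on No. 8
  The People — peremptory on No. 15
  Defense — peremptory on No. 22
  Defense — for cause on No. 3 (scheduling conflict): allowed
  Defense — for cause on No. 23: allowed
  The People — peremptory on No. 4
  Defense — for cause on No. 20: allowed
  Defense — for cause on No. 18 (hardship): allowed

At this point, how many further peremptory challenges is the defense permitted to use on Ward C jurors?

Defense peremptories so far: #8, #22 — 2 of 2 used, 0 left overall.
Against Ward C: #22 — 1 used; per-ward cap 2 leaves 1.
Binding limit: min(0, 1) = 0.

0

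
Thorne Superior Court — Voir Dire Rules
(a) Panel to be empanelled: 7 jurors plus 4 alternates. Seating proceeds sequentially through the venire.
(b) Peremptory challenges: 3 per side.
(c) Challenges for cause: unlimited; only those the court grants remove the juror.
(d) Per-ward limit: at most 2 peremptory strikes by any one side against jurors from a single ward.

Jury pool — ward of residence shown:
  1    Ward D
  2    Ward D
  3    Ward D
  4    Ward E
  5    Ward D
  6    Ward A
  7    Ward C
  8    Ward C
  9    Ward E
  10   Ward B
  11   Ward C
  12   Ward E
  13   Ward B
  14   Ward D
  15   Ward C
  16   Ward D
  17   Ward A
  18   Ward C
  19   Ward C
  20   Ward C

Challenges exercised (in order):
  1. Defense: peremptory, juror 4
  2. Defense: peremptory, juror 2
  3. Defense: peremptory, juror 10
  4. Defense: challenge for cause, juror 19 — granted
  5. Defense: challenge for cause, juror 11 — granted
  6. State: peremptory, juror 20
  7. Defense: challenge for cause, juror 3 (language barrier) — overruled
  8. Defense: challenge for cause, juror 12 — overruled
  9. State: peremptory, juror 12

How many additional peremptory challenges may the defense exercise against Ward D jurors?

Defense peremptories so far: #4, #2, #10 — 3 of 3 used, 0 left overall.
Against Ward D: #2 — 1 used; per-ward cap 2 leaves 1.
Binding limit: min(0, 1) = 0.

0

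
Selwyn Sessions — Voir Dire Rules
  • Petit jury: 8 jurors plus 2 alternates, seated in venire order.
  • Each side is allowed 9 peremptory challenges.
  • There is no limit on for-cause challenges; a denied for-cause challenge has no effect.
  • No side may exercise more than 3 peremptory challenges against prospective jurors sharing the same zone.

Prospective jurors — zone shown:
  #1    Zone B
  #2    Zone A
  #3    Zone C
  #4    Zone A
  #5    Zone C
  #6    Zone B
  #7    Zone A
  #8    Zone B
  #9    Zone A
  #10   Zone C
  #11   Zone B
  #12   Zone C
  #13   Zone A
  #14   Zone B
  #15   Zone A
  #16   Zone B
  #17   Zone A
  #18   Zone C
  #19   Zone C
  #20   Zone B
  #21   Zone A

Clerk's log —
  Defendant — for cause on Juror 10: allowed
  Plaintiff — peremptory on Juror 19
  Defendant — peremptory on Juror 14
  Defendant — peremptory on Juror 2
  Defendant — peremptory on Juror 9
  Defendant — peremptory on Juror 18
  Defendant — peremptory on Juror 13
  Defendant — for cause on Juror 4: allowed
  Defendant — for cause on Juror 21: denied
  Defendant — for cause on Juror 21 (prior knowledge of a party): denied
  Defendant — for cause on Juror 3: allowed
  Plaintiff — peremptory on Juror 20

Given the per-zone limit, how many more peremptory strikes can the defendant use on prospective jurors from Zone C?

2

Defendant peremptories so far: #14, #2, #9, #18, #13 — 5 of 9 used, 4 left overall.
Against Zone C: #18 — 1 used; per-zone cap 3 leaves 2.
Binding limit: min(4, 2) = 2.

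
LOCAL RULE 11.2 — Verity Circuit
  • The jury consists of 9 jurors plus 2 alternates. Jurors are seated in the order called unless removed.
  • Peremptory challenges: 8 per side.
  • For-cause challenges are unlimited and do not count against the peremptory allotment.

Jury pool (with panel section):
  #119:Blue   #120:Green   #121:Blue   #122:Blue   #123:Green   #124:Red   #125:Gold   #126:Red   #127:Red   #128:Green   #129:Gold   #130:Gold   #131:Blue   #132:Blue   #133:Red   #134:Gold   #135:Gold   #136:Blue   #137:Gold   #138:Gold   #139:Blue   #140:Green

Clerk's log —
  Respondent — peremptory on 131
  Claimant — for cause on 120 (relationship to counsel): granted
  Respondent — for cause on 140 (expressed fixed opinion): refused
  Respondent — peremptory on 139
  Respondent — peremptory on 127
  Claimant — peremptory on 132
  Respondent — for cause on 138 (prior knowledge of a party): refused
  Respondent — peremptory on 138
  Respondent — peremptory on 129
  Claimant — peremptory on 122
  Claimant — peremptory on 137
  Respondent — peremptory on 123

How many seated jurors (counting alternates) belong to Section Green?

Removed: #120, #122, #123, #127, #129, #131, #132, #137, #138, #139.
Seated (11 incl. alternates): #119, #121, #124, #125, #126, #128, #130, #133, #134, #135, #136.
Of those, in Section Green: #128 → 1.

1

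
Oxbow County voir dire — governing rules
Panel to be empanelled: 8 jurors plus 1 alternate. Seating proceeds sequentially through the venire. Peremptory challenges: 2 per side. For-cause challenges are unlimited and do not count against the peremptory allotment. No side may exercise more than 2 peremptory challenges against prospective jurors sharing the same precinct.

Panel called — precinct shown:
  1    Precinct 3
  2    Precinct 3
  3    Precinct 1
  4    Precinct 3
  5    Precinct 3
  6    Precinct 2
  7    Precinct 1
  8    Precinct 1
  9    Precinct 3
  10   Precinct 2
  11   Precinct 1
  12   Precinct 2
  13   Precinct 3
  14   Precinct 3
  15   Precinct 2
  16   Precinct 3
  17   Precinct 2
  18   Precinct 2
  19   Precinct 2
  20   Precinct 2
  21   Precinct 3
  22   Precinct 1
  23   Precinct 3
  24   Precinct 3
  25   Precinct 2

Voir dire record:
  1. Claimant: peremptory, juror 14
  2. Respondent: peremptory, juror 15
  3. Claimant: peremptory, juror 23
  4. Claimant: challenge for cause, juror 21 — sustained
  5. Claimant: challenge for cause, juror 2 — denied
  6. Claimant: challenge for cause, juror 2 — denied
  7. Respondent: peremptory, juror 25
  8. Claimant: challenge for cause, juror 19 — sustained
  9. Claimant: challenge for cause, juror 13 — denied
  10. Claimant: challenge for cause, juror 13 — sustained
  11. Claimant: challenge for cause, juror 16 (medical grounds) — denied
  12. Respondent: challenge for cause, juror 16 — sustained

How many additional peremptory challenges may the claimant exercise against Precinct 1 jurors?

Claimant peremptories so far: #14, #23 — 2 of 2 used, 0 left overall.
Against Precinct 1: none yet — per-precinct cap 2 leaves 2.
Binding limit: min(0, 2) = 0.

0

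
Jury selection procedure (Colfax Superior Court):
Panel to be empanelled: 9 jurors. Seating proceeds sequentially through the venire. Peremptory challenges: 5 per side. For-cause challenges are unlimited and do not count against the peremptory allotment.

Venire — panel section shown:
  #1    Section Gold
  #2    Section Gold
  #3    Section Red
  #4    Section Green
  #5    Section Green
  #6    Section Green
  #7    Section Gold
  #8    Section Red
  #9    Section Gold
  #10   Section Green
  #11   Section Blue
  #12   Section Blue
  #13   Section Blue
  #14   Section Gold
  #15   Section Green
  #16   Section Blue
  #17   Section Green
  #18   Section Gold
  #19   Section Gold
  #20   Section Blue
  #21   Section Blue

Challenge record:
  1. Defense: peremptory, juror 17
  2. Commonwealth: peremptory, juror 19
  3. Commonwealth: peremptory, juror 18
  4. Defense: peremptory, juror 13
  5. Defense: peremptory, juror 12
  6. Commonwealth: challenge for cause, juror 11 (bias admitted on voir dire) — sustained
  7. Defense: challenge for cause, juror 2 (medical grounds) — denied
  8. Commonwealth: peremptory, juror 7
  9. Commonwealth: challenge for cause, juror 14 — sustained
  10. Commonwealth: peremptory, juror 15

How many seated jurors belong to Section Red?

2

Removed: #7, #11, #12, #13, #14, #15, #17, #18, #19.
Seated jurors 1–9: #1, #2, #3, #4, #5, #6, #8, #9, #10.
Of those, in Section Red: #3, #8 → 2.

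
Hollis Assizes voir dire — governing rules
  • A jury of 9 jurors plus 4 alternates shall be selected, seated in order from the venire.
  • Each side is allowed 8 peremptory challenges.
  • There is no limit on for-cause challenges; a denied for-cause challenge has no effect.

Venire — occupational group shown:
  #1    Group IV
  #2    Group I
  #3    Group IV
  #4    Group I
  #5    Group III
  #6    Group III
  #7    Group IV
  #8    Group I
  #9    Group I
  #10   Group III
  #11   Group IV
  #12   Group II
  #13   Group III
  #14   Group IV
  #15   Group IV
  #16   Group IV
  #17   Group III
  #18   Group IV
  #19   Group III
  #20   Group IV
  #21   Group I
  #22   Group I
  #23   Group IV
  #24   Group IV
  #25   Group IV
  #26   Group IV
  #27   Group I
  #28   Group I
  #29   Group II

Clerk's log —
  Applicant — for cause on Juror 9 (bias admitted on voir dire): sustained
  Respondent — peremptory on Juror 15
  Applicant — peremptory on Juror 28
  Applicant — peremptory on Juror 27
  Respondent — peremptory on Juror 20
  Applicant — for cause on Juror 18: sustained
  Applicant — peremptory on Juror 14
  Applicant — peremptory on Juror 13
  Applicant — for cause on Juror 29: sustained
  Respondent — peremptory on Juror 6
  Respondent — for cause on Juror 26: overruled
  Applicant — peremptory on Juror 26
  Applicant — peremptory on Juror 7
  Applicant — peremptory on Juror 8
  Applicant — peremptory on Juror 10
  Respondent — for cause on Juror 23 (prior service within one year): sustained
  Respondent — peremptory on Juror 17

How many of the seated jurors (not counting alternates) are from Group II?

Removed: #6, #7, #8, #9, #10, #13, #14, #15, #17, #18, #20, #23, #26, #27, #28, #29.
Seated jurors 1–9: #1, #2, #3, #4, #5, #11, #12, #16, #19 (alternates #21, #22, #24, #25 not counted).
Of those, in Group II: #12 → 1.

1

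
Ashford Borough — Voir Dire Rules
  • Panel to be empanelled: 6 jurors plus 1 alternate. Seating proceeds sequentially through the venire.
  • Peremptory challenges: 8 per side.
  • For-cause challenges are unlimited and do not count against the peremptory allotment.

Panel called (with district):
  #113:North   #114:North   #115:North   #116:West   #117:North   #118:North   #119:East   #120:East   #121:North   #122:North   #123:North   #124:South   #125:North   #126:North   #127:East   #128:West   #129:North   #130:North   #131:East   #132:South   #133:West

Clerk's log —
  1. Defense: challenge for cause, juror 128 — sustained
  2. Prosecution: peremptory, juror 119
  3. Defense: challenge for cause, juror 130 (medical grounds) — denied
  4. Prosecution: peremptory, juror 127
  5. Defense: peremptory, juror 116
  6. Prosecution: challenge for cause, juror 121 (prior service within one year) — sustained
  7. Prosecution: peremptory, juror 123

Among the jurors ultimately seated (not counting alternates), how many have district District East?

Removed: #116, #119, #121, #123, #127, #128.
Seated jurors 1–6: #113, #114, #115, #117, #118, #120 (alternates #122 not counted).
Of those, in District East: #120 → 1.

1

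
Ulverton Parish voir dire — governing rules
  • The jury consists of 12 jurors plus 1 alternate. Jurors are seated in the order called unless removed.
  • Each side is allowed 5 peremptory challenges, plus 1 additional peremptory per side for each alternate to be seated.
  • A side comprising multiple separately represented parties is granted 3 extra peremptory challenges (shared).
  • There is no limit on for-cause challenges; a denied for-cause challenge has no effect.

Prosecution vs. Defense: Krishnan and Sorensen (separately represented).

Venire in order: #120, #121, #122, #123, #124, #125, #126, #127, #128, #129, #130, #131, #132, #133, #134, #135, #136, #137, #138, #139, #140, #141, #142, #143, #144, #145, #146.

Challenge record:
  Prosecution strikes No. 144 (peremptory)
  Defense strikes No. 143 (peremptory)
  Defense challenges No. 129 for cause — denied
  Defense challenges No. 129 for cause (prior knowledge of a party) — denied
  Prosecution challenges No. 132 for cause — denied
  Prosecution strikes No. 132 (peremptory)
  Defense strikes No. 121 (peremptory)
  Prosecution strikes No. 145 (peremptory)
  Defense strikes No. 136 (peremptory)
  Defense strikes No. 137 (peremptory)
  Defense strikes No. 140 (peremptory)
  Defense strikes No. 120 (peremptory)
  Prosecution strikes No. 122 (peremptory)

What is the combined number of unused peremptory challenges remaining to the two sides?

Prosecution allotment: 5 base + 1 × 1 alternate = 6. Defense allotment: 5 base + 1 × 1 alternate + 3 multi-party = 9.
Prosecution peremptories used: #144, #132, #145, #122 — 4 (the for-cause on #132 doesn't count).
Defense peremptories used: #143, #121, #136, #137, #140, #120 — 6 (for-cause on #129, #129 don't count).
Remaining: (6 − 4) + (9 − 6) = 5.

5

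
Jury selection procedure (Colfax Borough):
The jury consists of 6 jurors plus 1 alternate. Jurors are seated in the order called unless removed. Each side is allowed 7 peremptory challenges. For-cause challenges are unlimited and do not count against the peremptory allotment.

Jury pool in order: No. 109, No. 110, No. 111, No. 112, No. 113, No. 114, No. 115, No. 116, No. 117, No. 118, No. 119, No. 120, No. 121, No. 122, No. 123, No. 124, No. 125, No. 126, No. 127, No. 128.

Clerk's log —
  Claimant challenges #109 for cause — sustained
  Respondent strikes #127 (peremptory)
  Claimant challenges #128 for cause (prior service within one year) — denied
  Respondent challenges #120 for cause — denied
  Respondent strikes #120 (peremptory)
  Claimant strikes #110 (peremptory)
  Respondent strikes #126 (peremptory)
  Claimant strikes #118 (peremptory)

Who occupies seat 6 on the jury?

116

Removed: #109, #110, #118, #120, #126, #127. (#128 stays — for-cause denied.)
Seating in order: seats 1–6 → #111, #112, #113, #114, #115, #116; alternates → #117.
So seat 6 is #116.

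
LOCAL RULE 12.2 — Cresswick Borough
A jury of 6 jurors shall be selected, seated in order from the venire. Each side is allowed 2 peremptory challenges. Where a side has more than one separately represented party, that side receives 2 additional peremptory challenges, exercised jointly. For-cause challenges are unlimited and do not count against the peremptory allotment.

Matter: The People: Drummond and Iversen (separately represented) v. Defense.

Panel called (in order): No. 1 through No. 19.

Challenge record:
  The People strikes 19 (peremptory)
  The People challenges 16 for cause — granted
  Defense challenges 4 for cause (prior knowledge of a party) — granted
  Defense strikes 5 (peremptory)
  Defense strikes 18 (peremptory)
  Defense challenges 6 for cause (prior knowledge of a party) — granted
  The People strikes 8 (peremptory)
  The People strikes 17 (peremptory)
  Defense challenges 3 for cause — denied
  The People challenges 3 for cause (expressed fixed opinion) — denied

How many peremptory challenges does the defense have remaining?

Defense allotment: 2.
Defense peremptories used: #5, #18 — 2 (for-cause on #4, #6, #3 don't count).
Remaining: 2 − 2 = 0.

0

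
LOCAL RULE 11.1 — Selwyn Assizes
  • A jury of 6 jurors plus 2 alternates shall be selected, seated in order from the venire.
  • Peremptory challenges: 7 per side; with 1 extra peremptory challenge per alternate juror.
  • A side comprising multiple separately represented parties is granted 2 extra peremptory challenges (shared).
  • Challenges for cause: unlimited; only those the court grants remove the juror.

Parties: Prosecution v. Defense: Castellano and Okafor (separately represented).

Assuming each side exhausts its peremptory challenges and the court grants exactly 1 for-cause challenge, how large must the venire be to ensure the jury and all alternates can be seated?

Seats to fill: 6 + 2 alternates = 8.
Peremptories — Prosecution: 7 + 1×2 = 9; Defense: 7 + 1×2 + 2 = 11; total 20.
For-cause removals: 1.
Minimum venire: 8 + 20 + 1 = 29.

29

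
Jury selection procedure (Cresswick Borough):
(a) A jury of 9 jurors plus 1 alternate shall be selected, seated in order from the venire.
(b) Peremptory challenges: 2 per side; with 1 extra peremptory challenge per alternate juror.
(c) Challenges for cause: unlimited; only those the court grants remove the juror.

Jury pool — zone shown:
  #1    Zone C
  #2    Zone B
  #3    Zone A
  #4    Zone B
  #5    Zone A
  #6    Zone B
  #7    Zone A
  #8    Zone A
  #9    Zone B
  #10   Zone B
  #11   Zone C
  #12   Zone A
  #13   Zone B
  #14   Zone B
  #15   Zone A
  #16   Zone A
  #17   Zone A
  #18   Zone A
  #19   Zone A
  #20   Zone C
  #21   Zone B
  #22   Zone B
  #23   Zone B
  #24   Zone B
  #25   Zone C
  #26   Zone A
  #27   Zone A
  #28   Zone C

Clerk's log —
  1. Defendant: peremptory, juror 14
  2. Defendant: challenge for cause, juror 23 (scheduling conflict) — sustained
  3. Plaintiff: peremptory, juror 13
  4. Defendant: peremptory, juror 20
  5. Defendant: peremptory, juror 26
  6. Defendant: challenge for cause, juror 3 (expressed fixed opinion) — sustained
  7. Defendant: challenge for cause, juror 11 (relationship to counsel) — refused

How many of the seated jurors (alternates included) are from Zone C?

2

Removed: #3, #13, #14, #20, #23, #26.
Seated (10 incl. alternates): #1, #2, #4, #5, #6, #7, #8, #9, #10, #11.
Of those, in Zone C: #1, #11 → 2.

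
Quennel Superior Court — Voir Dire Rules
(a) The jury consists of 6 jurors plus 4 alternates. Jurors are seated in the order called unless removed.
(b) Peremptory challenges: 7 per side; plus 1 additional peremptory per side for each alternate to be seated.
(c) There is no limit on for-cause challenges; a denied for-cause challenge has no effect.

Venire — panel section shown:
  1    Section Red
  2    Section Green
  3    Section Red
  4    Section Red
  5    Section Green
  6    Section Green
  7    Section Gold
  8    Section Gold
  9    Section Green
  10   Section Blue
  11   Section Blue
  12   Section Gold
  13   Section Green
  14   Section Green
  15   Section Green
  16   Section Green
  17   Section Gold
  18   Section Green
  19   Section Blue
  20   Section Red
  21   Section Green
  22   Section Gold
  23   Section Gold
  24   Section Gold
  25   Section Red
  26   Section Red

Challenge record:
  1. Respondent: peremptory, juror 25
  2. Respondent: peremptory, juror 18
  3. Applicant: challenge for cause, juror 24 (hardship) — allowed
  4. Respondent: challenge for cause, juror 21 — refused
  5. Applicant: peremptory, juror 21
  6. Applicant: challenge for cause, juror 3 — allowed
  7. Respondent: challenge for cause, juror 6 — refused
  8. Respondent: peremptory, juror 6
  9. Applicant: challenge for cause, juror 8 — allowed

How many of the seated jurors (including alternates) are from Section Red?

2

Removed: #3, #6, #8, #18, #21, #24, #25.
Seated (10 incl. alternates): #1, #2, #4, #5, #7, #9, #10, #11, #12, #13.
Of those, in Section Red: #1, #4 → 2.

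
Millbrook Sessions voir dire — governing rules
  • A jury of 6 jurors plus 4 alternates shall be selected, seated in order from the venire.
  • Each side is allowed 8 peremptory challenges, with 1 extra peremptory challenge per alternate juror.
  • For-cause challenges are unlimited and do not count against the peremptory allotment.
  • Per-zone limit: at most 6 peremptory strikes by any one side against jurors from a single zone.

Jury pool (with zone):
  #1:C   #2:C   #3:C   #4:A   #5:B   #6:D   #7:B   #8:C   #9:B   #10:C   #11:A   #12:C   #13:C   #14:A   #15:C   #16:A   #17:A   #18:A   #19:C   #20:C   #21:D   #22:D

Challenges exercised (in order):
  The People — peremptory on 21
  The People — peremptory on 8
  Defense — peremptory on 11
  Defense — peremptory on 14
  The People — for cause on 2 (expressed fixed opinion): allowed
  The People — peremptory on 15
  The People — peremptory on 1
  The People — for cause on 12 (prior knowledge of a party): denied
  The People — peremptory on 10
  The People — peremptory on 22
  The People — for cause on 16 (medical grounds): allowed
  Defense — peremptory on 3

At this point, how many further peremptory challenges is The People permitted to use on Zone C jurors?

2

The People peremptories so far: #21, #8, #15, #1, #10, #22 — 6 of 12 used, 6 left overall.
Against Zone C: #8, #15, #1, #10 — 4 used; per-zone cap 6 leaves 2.
Binding limit: min(6, 2) = 2.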